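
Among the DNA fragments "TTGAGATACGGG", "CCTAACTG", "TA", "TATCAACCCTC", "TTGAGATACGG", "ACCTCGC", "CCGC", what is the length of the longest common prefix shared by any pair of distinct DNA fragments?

11

The deepest shared node is where two words last agree before diverging.
"TTGAGATACGG" and "TTGAGATACGGG" agree on "TTGAGATACGG" (11 characters) before diverging; nothing deeper is shared.
Longest shared-prefix length: 11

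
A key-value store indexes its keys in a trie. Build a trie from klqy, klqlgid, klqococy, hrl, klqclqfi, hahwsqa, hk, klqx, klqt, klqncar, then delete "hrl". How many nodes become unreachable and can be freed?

2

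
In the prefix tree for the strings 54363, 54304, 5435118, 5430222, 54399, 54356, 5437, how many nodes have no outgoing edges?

Leaves are exactly the stored words that no other stored word extends.
Those words: "5430222", "54304", "5435118", "54356", "54363", "5437", "54399"
Leaf count: 7

7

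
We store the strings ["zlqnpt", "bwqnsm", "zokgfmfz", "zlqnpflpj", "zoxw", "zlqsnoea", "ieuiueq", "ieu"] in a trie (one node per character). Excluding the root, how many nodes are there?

Count nodes per top-level branch (shared prefixes stored once):
  'b'-branch (bwqnsm): 6 nodes
  'i'-branch (ieu, ieuiueq): 7 nodes
  'z'-branch (zlqnpflpj, zlqnpt, zlqsnoea, zokgfmfz, zoxw): 24 nodes
Sum: 37

37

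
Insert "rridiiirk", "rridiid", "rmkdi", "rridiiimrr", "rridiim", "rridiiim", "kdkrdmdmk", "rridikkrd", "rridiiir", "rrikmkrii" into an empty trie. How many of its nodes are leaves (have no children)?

8

Leaves are exactly the stored words that no other stored word extends.
Those words: "kdkrdmdmk", "rmkdi", "rridiid", "rridiiimrr", "rridiiirk", "rridiim", "rridikkrd", "rrikmkrii"
Leaf count: 8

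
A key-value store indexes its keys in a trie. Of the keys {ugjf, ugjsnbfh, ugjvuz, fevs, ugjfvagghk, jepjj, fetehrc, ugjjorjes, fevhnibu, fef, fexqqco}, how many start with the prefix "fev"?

Filter for entries beginning with "fev":
Matches: "fevhnibu", "fevs"
Count: 2

2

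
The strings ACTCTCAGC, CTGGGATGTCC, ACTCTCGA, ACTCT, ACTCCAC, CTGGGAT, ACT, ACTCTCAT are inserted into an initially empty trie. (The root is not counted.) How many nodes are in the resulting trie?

26

Count nodes per top-level branch (shared prefixes stored once):
  'A'-branch (ACT, ACTCCAC, ACTCT, ACTCTCAGC, ACTCTCAT, ACTCTCGA): 15 nodes
  'C'-branch (CTGGGAT, CTGGGATGTCC): 11 nodes
Sum: 26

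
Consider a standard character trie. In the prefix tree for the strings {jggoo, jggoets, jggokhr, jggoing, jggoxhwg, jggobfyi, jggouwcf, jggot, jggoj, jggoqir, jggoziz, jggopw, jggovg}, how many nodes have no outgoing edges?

13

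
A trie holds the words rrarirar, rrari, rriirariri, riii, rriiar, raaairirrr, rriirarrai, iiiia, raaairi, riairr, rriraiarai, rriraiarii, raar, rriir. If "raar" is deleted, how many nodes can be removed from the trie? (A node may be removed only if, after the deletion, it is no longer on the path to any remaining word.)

1

After clearing the end-marker at "raar", prune upward until reaching a node still needed by another word.
The suffix "r" (1 node) is used only by "raar"; the node for "raa" still has the child "a", so pruning stops there.
Nodes removed: 1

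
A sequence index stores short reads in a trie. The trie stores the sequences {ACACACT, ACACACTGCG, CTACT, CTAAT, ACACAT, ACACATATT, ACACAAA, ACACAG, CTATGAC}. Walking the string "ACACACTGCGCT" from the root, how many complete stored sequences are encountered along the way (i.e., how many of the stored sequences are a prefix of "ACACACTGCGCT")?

Check each prefix of "ACACACTGCGCT" against the stored set — each match is an end-marker on the path.
Prefixes of the query that are stored words: "ACACACT", "ACACACTGCG"
Count: 2

2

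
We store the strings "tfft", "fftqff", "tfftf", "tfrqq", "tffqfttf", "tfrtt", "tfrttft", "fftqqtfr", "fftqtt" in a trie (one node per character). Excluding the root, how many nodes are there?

29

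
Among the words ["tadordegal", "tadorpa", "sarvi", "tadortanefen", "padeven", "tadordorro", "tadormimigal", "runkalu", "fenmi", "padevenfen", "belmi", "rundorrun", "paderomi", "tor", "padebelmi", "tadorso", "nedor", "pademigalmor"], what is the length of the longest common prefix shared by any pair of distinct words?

7

Equivalently: take the maximum, over all pairs, of their longest common prefix length.
e.g. "padeven" and "padevenfen" share the prefix "padeven" of length 7; no pair shares a longer one.
Longest shared-prefix length: 7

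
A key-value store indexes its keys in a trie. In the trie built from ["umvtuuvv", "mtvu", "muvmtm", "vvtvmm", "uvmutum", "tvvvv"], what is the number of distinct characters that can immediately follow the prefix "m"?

2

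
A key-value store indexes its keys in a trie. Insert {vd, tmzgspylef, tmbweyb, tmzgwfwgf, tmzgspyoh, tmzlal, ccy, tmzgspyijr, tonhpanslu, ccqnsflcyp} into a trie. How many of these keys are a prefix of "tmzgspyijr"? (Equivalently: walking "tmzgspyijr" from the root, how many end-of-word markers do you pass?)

1

Walk "tmzgspyijr" from the root; an end-of-word marker is hit whenever a stored word is a prefix of "tmzgspyijr".
Prefixes of the query that are stored words: "tmzgspyijr"
Count: 1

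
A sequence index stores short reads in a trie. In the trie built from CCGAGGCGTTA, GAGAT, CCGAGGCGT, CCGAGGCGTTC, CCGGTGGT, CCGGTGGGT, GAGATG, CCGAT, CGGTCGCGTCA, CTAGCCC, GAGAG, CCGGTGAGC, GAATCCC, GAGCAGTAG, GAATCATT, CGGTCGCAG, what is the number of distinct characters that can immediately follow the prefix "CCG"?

The children of the "CCG" node are the distinct next characters among strings starting with "CCG".
Characters that immediately follow "CCG" among the stored strings: {A, G}.
That node has 2 child edges.

2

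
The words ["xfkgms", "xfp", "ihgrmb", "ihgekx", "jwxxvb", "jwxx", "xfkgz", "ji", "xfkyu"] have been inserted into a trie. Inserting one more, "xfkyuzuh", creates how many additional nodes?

"xfkyu" is already a path in the trie; the remaining "zuh" must be added.
So 8 − 5 = 3 new nodes.

3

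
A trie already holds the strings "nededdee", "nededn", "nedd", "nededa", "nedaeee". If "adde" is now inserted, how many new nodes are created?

Nothing in the trie begins with "a"; the whole of "adde" is new.
4 − 0 = 4 new nodes.

4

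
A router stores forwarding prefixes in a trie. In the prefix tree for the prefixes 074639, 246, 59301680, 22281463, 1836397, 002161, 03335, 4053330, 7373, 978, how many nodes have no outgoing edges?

10

Leaves are exactly the stored words that no other stored word extends.
Those words: "002161", "03335", "074639", "1836397", "22281463", "246", "4053330", "59301680", "7373", "978"
Leaf count: 10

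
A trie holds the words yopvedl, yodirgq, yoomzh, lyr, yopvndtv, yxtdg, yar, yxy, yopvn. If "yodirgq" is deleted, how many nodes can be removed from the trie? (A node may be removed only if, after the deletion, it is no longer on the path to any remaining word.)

5

Walk "yodirgq" from the leaf back toward the root, removing each node that no remaining word uses.
The suffix "dirgq" (5 nodes) is used only by "yodirgq"; the node for "yo" still has the child "p", so pruning stops there.
Nodes removed: 5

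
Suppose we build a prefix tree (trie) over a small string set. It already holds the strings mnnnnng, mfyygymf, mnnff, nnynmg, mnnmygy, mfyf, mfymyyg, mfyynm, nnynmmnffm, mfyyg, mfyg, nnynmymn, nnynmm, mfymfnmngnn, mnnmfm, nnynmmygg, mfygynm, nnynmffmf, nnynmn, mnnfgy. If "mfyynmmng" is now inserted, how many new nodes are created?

3

"mfyynm" is already a path in the trie; the remaining "mng" must be added.
Each of the 3 remaining characters creates one node.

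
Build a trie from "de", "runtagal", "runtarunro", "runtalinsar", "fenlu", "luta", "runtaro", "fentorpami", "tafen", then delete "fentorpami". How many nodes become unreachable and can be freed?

After clearing the end-marker at "fentorpami", prune upward until reaching a node still needed by another word.
The suffix "torpami" (7 nodes) is used only by "fentorpami"; the node for "fen" still has the child "l", so pruning stops there.
Nodes removed: 7

7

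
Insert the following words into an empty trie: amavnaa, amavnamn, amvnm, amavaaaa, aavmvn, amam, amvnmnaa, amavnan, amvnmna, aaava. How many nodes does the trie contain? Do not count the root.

29

For each word, the new-node count is its length minus the longest prefix already in the trie:
  "amavnaa" → 7 new (a, m, a, v, n, a, a)
  "amavnamn" → prefix "amavna" already present; 2 new (m, n)
  "amvnm" → prefix "am" already present; 3 new (v, n, m)
  "amavaaaa" → prefix "amav" already present; 4 new (a, a, a, a)
  "aavmvn" → prefix "a" already present; 5 new (a, v, m, v, n)
  "amam" → prefix "ama" already present; 1 new (m)
  "amvnmnaa" → prefix "amvnm" already present; 3 new (n, a, a)
  "amavnan" → prefix "amavna" already present; 1 new (n)
  "amvnmna" → prefix "amvnmna" already present; 0 new (none)
  "aaava" → prefix "aa" already present; 3 new (a, v, a)
Total nodes = 7 + 2 + 3 + 4 + 5 + 1 + 3 + 1 + 0 + 3 = 29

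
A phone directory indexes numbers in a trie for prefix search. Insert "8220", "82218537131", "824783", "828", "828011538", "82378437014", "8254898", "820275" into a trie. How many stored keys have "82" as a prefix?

8

Filter for entries beginning with "82":
Matches: "820275", "8220", "82218537131", "82378437014", "824783", "8254898", "828", "828011538"
Count: 8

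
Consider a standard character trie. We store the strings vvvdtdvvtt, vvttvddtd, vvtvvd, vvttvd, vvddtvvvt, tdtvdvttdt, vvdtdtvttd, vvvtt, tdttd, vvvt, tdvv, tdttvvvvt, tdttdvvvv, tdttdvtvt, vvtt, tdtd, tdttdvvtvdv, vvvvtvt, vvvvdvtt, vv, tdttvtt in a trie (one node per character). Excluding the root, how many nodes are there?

77

For each word, the new-node count is its length minus the longest prefix already in the trie:
  "vvvdtdvvtt" → 10 new (v, v, v, d, t, d, v, v, t, t)
  "vvttvddtd" → prefix "vv" already present; 7 new (t, t, v, d, d, t, d)
  "vvtvvd" → prefix "vvt" already present; 3 new (v, v, d)
  "vvttvd" → prefix "vvttvd" already present; 0 new (none)
  "vvddtvvvt" → prefix "vv" already present; 7 new (d, d, t, v, v, v, t)
  "tdtvdvttdt" → 10 new (t, d, t, v, d, v, t, t, d, t)
  "vvdtdtvttd" → prefix "vvd" already present; 7 new (t, d, t, v, t, t, d)
  "vvvtt" → prefix "vvv" already present; 2 new (t, t)
  "tdttd" → prefix "tdt" already present; 2 new (t, d)
  "vvvt" → prefix "vvvt" already present; 0 new (none)
  "tdvv" → prefix "td" already present; 2 new (v, v)
  "tdttvvvvt" → prefix "tdtt" already present; 5 new (v, v, v, v, t)
  "tdttdvvvv" → prefix "tdttd" already present; 4 new (v, v, v, v)
  "tdttdvtvt" → prefix "tdttdv" already present; 3 new (t, v, t)
  "vvtt" → prefix "vvtt" already present; 0 new (none)
  "tdtd" → prefix "tdt" already present; 1 new (d)
  "tdttdvvtvdv" → prefix "tdttdvv" already present; 4 new (t, v, d, v)
  "vvvvtvt" → prefix "vvv" already present; 4 new (v, t, v, t)
  "vvvvdvtt" → prefix "vvvv" already present; 4 new (d, v, t, t)
  "vv" → prefix "vv" already present; 0 new (none)
  "tdttvtt" → prefix "tdttv" already present; 2 new (t, t)
Total nodes = 10 + 7 + 3 + 0 + 7 + 10 + 7 + 2 + 2 + 0 + 2 + 5 + 4 + 3 + 0 + 1 + 4 + 4 + 4 + 0 + 2 = 77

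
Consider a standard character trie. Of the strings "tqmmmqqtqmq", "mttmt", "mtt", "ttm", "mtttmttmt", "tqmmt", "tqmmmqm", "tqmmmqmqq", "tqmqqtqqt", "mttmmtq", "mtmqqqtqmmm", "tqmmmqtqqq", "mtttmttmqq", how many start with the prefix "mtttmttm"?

2

Traverse to the node for "mtttmttm", then collect every word in that subtree.
Matches: "mtttmttmqq", "mtttmttmt"
Count: 2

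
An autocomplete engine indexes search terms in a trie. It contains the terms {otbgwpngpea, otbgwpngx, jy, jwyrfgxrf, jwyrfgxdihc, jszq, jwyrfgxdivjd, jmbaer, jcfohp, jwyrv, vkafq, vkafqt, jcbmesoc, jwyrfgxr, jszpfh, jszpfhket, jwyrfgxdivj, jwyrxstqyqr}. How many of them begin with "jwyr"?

Traverse to the node for "jwyr", then collect every word in that subtree.
Words under "jwyr": jwyrfgxdihc, jwyrfgxdivj, jwyrfgxdivjd, jwyrfgxr, jwyrfgxrf, jwyrv, jwyrxstqyqr
Count: 7

7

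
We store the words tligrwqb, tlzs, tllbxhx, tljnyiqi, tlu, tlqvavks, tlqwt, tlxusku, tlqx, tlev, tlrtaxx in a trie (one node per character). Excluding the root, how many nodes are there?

Insert word by word; a character creates a node only if that edge doesn't already exist:
  "tligrwqb" → 8 new (t, l, i, g, r, w, q, b)
  "tlzs" → prefix "tl" already present; 2 new (z, s)
  "tllbxhx" → prefix "tl" already present; 5 new (l, b, x, h, x)
  "tljnyiqi" → prefix "tl" already present; 6 new (j, n, y, i, q, i)
  "tlu" → prefix "tl" already present; 1 new (u)
  "tlqvavks" → prefix "tl" already present; 6 new (q, v, a, v, k, s)
  "tlqwt" → prefix "tlq" already present; 2 new (w, t)
  "tlxusku" → prefix "tl" already present; 5 new (x, u, s, k, u)
  "tlqx" → prefix "tlq" already present; 1 new (x)
  "tlev" → prefix "tl" already present; 2 new (e, v)
  "tlrtaxx" → prefix "tl" already present; 5 new (r, t, a, x, x)
Total nodes = 8 + 2 + 5 + 6 + 1 + 6 + 2 + 5 + 1 + 2 + 5 = 43

43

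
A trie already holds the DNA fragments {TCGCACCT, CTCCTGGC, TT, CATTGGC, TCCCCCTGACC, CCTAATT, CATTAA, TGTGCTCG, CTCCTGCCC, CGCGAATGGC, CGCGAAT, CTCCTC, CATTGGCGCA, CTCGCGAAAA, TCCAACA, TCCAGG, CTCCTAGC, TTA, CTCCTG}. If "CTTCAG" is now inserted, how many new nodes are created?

4

Walking "CTTCAG" from the root, the first 2 characters ("CT") follow existing edges; "T" is the first miss.
New nodes needed: |"CTTCAG"| − 2 = 6 − 2 = 4.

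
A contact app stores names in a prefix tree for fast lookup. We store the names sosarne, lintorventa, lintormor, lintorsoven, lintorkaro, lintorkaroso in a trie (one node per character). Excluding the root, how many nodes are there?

Insert word by word; a character creates a node only if that edge doesn't already exist:
  "sosarne" → 7 new (s, o, s, a, r, n, e)
  "lintorventa" → 11 new (l, i, n, t, o, r, v, e, n, t, a)
  "lintormor" → prefix "lintor" already present; 3 new (m, o, r)
  "lintorsoven" → prefix "lintor" already present; 5 new (s, o, v, e, n)
  "lintorkaro" → prefix "lintor" already present; 4 new (k, a, r, o)
  "lintorkaroso" → prefix "lintorkaro" already present; 2 new (s, o)
Total nodes = 7 + 11 + 3 + 5 + 4 + 2 = 32

32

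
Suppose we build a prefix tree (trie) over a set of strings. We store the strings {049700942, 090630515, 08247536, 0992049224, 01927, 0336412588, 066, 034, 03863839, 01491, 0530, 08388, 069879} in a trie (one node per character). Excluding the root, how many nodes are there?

67

Insert word by word; a character creates a node only if that edge doesn't already exist:
  "049700942" → 9 new (0, 4, 9, 7, 0, 0, 9, 4, 2)
  "090630515" → prefix "0" already present; 8 new (9, 0, 6, 3, 0, 5, 1, 5)
  "08247536" → prefix "0" already present; 7 new (8, 2, 4, 7, 5, 3, 6)
  "0992049224" → prefix "09" already present; 8 new (9, 2, 0, 4, 9, 2, 2, 4)
  "01927" → prefix "0" already present; 4 new (1, 9, 2, 7)
  "0336412588" → prefix "0" already present; 9 new (3, 3, 6, 4, 1, 2, 5, 8, 8)
  "066" → prefix "0" already present; 2 new (6, 6)
  "034" → prefix "03" already present; 1 new (4)
  "03863839" → prefix "03" already present; 6 new (8, 6, 3, 8, 3, 9)
  "01491" → prefix "01" already present; 3 new (4, 9, 1)
  "0530" → prefix "0" already present; 3 new (5, 3, 0)
  "08388" → prefix "08" already present; 3 new (3, 8, 8)
  "069879" → prefix "06" already present; 4 new (9, 8, 7, 9)
Total nodes = 9 + 8 + 7 + 8 + 4 + 9 + 2 + 1 + 6 + 3 + 3 + 3 + 4 = 67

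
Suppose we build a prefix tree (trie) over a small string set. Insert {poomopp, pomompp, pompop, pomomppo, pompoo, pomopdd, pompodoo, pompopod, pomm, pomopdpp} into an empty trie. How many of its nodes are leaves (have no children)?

8

Leaves are exactly the stored words that no other stored word extends.
Those words: "pomm", "pomomppo", "pomopdd", "pomopdpp", "pompodoo", "pompoo", "pompopod", "poomopp"
Leaf count: 8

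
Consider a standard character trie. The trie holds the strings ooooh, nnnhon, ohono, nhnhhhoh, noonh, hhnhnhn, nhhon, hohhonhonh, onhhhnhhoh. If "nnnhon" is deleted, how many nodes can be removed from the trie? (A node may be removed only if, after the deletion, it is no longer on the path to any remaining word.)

5

Walk "nnnhon" from the leaf back toward the root, removing each node that no remaining word uses.
The suffix "nnhon" (5 nodes) is used only by "nnnhon"; the node for "n" still has the child "h", so pruning stops there.
Nodes removed: 5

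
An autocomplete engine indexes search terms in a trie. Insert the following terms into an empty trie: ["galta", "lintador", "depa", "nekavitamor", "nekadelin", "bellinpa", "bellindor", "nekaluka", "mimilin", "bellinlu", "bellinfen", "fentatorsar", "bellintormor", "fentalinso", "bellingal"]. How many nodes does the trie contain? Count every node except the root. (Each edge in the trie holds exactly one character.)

Insert word by word; a character creates a node only if that edge doesn't already exist:
  "galta" → 5 new (g, a, l, t, a)
  "lintador" → 8 new (l, i, n, t, a, d, o, r)
  "depa" → 4 new (d, e, p, a)
  "nekavitamor" → 11 new (n, e, k, a, v, i, t, a, m, o, r)
  "nekadelin" → prefix "neka" already present; 5 new (d, e, l, i, n)
  "bellinpa" → 8 new (b, e, l, l, i, n, p, a)
  "bellindor" → prefix "bellin" already present; 3 new (d, o, r)
  "nekaluka" → prefix "neka" already present; 4 new (l, u, k, a)
  "mimilin" → 7 new (m, i, m, i, l, i, n)
  "bellinlu" → prefix "bellin" already present; 2 new (l, u)
  "bellinfen" → prefix "bellin" already present; 3 new (f, e, n)
  "fentatorsar" → 11 new (f, e, n, t, a, t, o, r, s, a, r)
  "bellintormor" → prefix "bellin" already present; 6 new (t, o, r, m, o, r)
  "fentalinso" → prefix "fenta" already present; 5 new (l, i, n, s, o)
  "bellingal" → prefix "bellin" already present; 3 new (g, a, l)
Total nodes = 5 + 8 + 4 + 11 + 5 + 8 + 3 + 4 + 7 + 2 + 3 + 11 + 6 + 5 + 3 = 85

85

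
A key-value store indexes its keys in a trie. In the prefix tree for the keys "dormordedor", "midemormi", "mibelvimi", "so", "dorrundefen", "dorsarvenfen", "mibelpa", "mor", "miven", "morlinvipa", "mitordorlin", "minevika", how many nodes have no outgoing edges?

11

A leaf is a node with no children — equivalently, the end of a word that is not a proper prefix of any other stored word.
Those words: "dormordedor", "dorrundefen", "dorsarvenfen", "mibelpa", "mibelvimi", "midemormi", "minevika", "mitordorlin", "miven", "morlinvipa", "so"
Leaf count: 11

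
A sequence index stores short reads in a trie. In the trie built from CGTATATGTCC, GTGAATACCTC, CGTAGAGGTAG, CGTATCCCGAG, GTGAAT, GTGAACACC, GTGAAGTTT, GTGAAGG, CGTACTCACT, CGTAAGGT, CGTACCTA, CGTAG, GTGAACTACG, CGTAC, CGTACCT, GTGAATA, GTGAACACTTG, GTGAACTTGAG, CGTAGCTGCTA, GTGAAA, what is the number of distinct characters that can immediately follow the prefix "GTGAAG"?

Walk "GTGAAG" from the root, arriving at one node.
Characters that immediately follow "GTGAAG" among the stored strings: {G, T}.
That node has 2 child edges.

2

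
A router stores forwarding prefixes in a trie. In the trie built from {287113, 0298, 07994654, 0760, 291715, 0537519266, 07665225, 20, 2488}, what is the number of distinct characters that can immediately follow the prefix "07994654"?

Walk "07994654" from the root, arriving at one node.
No stored string extends past "07994654".
That node has 0 child edges.

0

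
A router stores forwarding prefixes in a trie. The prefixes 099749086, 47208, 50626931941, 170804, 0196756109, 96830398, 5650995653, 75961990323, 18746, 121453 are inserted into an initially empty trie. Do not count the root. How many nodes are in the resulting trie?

Insert word by word; a character creates a node only if that edge doesn't already exist:
  "099749086" → 9 new (0, 9, 9, 7, 4, 9, 0, 8, 6)
  "47208" → 5 new (4, 7, 2, 0, 8)
  "50626931941" → 11 new (5, 0, 6, 2, 6, 9, 3, 1, 9, 4, 1)
  "170804" → 6 new (1, 7, 0, 8, 0, 4)
  "0196756109" → prefix "0" already present; 9 new (1, 9, 6, 7, 5, 6, 1, 0, 9)
  "96830398" → 8 new (9, 6, 8, 3, 0, 3, 9, 8)
  "5650995653" → prefix "5" already present; 9 new (6, 5, 0, 9, 9, 5, 6, 5, 3)
  "75961990323" → 11 new (7, 5, 9, 6, 1, 9, 9, 0, 3, 2, 3)
  "18746" → prefix "1" already present; 4 new (8, 7, 4, 6)
  "121453" → prefix "1" already present; 5 new (2, 1, 4, 5, 3)
Total nodes = 9 + 5 + 11 + 6 + 9 + 8 + 9 + 11 + 4 + 5 = 77

77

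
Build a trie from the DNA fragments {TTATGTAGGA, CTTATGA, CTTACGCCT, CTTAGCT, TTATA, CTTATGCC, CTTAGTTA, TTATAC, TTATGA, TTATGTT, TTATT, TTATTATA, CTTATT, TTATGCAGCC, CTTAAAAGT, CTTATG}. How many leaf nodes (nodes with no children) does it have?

13

A leaf is a node with no children — equivalently, the end of a word that is not a proper prefix of any other stored word.
Those words: "CTTAAAAGT", "CTTACGCCT", "CTTAGCT", "CTTAGTTA", "CTTATGA", "CTTATGCC", "CTTATT", "TTATAC", "TTATGA", "TTATGCAGCC", "TTATGTAGGA", "TTATGTT", "TTATTATA"
Leaf count: 13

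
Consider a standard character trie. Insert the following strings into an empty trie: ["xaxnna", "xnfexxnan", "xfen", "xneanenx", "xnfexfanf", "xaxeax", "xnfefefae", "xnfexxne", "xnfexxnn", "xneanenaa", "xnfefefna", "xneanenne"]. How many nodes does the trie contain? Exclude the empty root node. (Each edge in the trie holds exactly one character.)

43

Insert word by word; a character creates a node only if that edge doesn't already exist:
  "xaxnna" → 6 new (x, a, x, n, n, a)
  "xnfexxnan" → prefix "x" already present; 8 new (n, f, e, x, x, n, a, n)
  "xfen" → prefix "x" already present; 3 new (f, e, n)
  "xneanenx" → prefix "xn" already present; 6 new (e, a, n, e, n, x)
  "xnfexfanf" → prefix "xnfex" already present; 4 new (f, a, n, f)
  "xaxeax" → prefix "xax" already present; 3 new (e, a, x)
  "xnfefefae" → prefix "xnfe" already present; 5 new (f, e, f, a, e)
  "xnfexxne" → prefix "xnfexxn" already present; 1 new (e)
  "xnfexxnn" → prefix "xnfexxn" already present; 1 new (n)
  "xneanenaa" → prefix "xneanen" already present; 2 new (a, a)
  "xnfefefna" → prefix "xnfefef" already present; 2 new (n, a)
  "xneanenne" → prefix "xneanen" already present; 2 new (n, e)
Total nodes = 6 + 8 + 3 + 6 + 4 + 3 + 5 + 1 + 1 + 2 + 2 + 2 = 43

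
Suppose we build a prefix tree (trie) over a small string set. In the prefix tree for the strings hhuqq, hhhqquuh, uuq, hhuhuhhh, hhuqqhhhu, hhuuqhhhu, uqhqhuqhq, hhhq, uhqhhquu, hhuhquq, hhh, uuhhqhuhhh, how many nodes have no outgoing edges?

A leaf is a node with no children — equivalently, the end of a word that is not a proper prefix of any other stored word.
Those words: "hhhqquuh", "hhuhquq", "hhuhuhhh", "hhuqqhhhu", "hhuuqhhhu", "uhqhhquu", "uqhqhuqhq", "uuhhqhuhhh", "uuq"
Leaf count: 9

9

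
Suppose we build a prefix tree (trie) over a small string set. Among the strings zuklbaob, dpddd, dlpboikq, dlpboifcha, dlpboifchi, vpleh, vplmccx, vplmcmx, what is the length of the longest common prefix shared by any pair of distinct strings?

The deepest shared node is where two words last agree before diverging.
e.g. "dlpboifcha" and "dlpboifchi" share the prefix "dlpboifch" of length 9; no pair shares a longer one.
Longest shared-prefix length: 9

9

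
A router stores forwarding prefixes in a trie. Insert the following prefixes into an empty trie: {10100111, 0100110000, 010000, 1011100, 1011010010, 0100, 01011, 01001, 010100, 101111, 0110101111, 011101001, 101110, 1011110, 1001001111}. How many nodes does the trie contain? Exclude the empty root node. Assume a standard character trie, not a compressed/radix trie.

For each word, the new-node count is its length minus the longest prefix already in the trie:
  "10100111" → 8 new (1, 0, 1, 0, 0, 1, 1, 1)
  "0100110000" → 10 new (0, 1, 0, 0, 1, 1, 0, 0, 0, 0)
  "010000" → prefix "0100" already present; 2 new (0, 0)
  "1011100" → prefix "101" already present; 4 new (1, 1, 0, 0)
  "1011010010" → prefix "1011" already present; 6 new (0, 1, 0, 0, 1, 0)
  "0100" → prefix "0100" already present; 0 new (none)
  "01011" → prefix "010" already present; 2 new (1, 1)
  "01001" → prefix "01001" already present; 0 new (none)
  "010100" → prefix "0101" already present; 2 new (0, 0)
  "101111" → prefix "10111" already present; 1 new (1)
  "0110101111" → prefix "01" already present; 8 new (1, 0, 1, 0, 1, 1, 1, 1)
  "011101001" → prefix "011" already present; 6 new (1, 0, 1, 0, 0, 1)
  "101110" → prefix "101110" already present; 0 new (none)
  "1011110" → prefix "101111" already present; 1 new (0)
  "1001001111" → prefix "10" already present; 8 new (0, 1, 0, 0, 1, 1, 1, 1)
Total nodes = 8 + 10 + 2 + 4 + 6 + 0 + 2 + 0 + 2 + 1 + 8 + 6 + 0 + 1 + 8 = 58

58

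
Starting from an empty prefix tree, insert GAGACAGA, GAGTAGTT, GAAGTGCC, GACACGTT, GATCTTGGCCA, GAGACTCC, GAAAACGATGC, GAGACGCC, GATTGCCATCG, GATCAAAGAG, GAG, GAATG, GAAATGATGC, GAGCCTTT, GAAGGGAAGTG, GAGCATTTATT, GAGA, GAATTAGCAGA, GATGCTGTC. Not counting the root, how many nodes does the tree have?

102

Trace insertions, counting only characters that open a new branch:
  "GAGACAGA" → 8 new (G, A, G, A, C, A, G, A)
  "GAGTAGTT" → prefix "GAG" already present; 5 new (T, A, G, T, T)
  "GAAGTGCC" → prefix "GA" already present; 6 new (A, G, T, G, C, C)
  "GACACGTT" → prefix "GA" already present; 6 new (C, A, C, G, T, T)
  "GATCTTGGCCA" → prefix "GA" already present; 9 new (T, C, T, T, G, G, C, C, A)
  "GAGACTCC" → prefix "GAGAC" already present; 3 new (T, C, C)
  "GAAAACGATGC" → prefix "GAA" already present; 8 new (A, A, C, G, A, T, G, C)
  "GAGACGCC" → prefix "GAGAC" already present; 3 new (G, C, C)
  "GATTGCCATCG" → prefix "GAT" already present; 8 new (T, G, C, C, A, T, C, G)
  "GATCAAAGAG" → prefix "GATC" already present; 6 new (A, A, A, G, A, G)
  "GAG" → prefix "GAG" already present; 0 new (none)
  "GAATG" → prefix "GAA" already present; 2 new (T, G)
  "GAAATGATGC" → prefix "GAAA" already present; 6 new (T, G, A, T, G, C)
  "GAGCCTTT" → prefix "GAG" already present; 5 new (C, C, T, T, T)
  "GAAGGGAAGTG" → prefix "GAAG" already present; 7 new (G, G, A, A, G, T, G)
  "GAGCATTTATT" → prefix "GAGC" already present; 7 new (A, T, T, T, A, T, T)
  "GAGA" → prefix "GAGA" already present; 0 new (none)
  "GAATTAGCAGA" → prefix "GAAT" already present; 7 new (T, A, G, C, A, G, A)
  "GATGCTGTC" → prefix "GAT" already present; 6 new (G, C, T, G, T, C)
Total nodes = 8 + 5 + 6 + 6 + 9 + 3 + 8 + 3 + 8 + 6 + 0 + 2 + 6 + 5 + 7 + 7 + 0 + 7 + 6 = 102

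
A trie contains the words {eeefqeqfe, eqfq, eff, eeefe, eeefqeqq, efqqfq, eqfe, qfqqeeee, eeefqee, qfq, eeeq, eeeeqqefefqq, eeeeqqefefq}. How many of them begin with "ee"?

Traverse to the node for "ee", then collect every word in that subtree.
Words under "ee": eeeeqqefefq, eeeeqqefefqq, eeefe, eeefqee, eeefqeqfe, eeefqeqq, eeeq
Count: 7

7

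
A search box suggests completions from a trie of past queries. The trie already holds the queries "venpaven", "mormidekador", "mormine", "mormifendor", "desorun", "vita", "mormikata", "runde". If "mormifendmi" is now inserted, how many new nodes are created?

2

"mormifend" is already a path in the trie; the remaining "mi" must be added.
New nodes needed: |"mormifendmi"| − 9 = 11 − 9 = 2.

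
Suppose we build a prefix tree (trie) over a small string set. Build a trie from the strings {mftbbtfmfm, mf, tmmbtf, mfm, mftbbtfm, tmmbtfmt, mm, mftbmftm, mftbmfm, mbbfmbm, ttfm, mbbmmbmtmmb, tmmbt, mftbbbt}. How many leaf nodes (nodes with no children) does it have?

10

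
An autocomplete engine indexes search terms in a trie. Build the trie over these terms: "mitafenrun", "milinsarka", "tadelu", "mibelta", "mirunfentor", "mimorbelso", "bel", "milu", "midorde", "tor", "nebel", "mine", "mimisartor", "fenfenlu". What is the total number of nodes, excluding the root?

Trace insertions, counting only characters that open a new branch:
  "mitafenrun" → 10 new (m, i, t, a, f, e, n, r, u, n)
  "milinsarka" → prefix "mi" already present; 8 new (l, i, n, s, a, r, k, a)
  "tadelu" → 6 new (t, a, d, e, l, u)
  "mibelta" → prefix "mi" already present; 5 new (b, e, l, t, a)
  "mirunfentor" → prefix "mi" already present; 9 new (r, u, n, f, e, n, t, o, r)
  "mimorbelso" → prefix "mi" already present; 8 new (m, o, r, b, e, l, s, o)
  "bel" → 3 new (b, e, l)
  "milu" → prefix "mil" already present; 1 new (u)
  "midorde" → prefix "mi" already present; 5 new (d, o, r, d, e)
  "tor" → prefix "t" already present; 2 new (o, r)
  "nebel" → 5 new (n, e, b, e, l)
  "mine" → prefix "mi" already present; 2 new (n, e)
  "mimisartor" → prefix "mim" already present; 7 new (i, s, a, r, t, o, r)
  "fenfenlu" → 8 new (f, e, n, f, e, n, l, u)
Total nodes = 10 + 8 + 6 + 5 + 9 + 8 + 3 + 1 + 5 + 2 + 5 + 2 + 7 + 8 = 79

79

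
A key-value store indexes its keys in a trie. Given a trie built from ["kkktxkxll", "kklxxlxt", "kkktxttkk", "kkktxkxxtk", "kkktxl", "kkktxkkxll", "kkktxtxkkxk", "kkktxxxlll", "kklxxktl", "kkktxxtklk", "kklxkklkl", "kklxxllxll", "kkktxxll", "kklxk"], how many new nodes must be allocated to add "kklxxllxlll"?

1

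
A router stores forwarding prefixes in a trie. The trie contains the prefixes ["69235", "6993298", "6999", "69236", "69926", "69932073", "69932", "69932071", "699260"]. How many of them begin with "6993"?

Walk to "6993"; the words in its subtree are exactly those with that prefix.
Matches: "69932", "69932071", "69932073", "6993298"
Count: 4

4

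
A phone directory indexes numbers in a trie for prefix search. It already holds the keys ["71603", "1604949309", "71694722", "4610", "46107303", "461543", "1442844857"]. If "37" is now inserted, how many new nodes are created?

Nothing in the trie begins with "3"; the whole of "37" is new.
2 − 0 = 2 new nodes.

2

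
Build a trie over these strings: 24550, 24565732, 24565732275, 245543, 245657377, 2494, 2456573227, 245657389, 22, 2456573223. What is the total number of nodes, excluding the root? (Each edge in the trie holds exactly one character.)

23

Count nodes per top-level branch (shared prefixes stored once):
  '2'-branch (22, 24550, 245543, 24565732, 2456573223, 2456573227, 24565732275, 245657377, 245657389, 2494): 23 nodes
Sum: 23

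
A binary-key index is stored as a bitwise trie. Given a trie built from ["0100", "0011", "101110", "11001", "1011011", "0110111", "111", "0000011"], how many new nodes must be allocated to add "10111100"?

Walking "10111100" from the root, the first 5 characters ("10111") follow existing edges; "1" is the first miss.
New nodes needed: |"10111100"| − 5 = 8 − 5 = 3.

3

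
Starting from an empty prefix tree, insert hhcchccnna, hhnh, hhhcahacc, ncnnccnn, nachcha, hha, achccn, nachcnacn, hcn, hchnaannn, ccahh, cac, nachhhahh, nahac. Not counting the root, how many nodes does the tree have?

For each word, the new-node count is its length minus the longest prefix already in the trie:
  "hhcchccnna" → 10 new (h, h, c, c, h, c, c, n, n, a)
  "hhnh" → prefix "hh" already present; 2 new (n, h)
  "hhhcahacc" → prefix "hh" already present; 7 new (h, c, a, h, a, c, c)
  "ncnnccnn" → 8 new (n, c, n, n, c, c, n, n)
  "nachcha" → prefix "n" already present; 6 new (a, c, h, c, h, a)
  "hha" → prefix "hh" already present; 1 new (a)
  "achccn" → 6 new (a, c, h, c, c, n)
  "nachcnacn" → prefix "nachc" already present; 4 new (n, a, c, n)
  "hcn" → prefix "h" already present; 2 new (c, n)
  "hchnaannn" → prefix "hc" already present; 7 new (h, n, a, a, n, n, n)
  "ccahh" → 5 new (c, c, a, h, h)
  "cac" → prefix "c" already present; 2 new (a, c)
  "nachhhahh" → prefix "nach" already present; 5 new (h, h, a, h, h)
  "nahac" → prefix "na" already present; 3 new (h, a, c)
Total nodes = 10 + 2 + 7 + 8 + 6 + 1 + 6 + 4 + 2 + 7 + 5 + 2 + 5 + 3 = 68

68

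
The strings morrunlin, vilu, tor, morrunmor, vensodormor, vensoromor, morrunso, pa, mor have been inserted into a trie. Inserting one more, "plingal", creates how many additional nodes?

The longest prefix of "plingal" already in the trie is "p" (length 1).
So 7 − 1 = 6 new nodes.

6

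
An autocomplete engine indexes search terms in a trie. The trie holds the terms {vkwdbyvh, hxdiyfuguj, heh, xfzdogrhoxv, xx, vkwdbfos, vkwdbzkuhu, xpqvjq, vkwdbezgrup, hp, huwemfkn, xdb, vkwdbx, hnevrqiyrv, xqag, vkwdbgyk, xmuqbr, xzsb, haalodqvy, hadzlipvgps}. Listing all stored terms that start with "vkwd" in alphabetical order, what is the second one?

Filter for "vkwd…" and sort: "vkwdbezgrup", "vkwdbfos", "vkwdbgyk", "vkwdbx", "vkwdbyvh", "vkwdbzkuhu"
The 2nd is vkwdbfos.

vkwdbfos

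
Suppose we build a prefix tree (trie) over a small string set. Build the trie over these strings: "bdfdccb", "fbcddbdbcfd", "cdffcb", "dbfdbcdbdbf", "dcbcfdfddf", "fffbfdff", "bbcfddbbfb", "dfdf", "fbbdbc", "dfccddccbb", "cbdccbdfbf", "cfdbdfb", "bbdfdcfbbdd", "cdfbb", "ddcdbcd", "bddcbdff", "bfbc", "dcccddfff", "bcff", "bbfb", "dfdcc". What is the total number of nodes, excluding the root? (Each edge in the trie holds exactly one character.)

For each word, the new-node count is its length minus the longest prefix already in the trie:
  "bdfdccb" → 7 new (b, d, f, d, c, c, b)
  "fbcddbdbcfd" → 11 new (f, b, c, d, d, b, d, b, c, f, d)
  "cdffcb" → 6 new (c, d, f, f, c, b)
  "dbfdbcdbdbf" → 11 new (d, b, f, d, b, c, d, b, d, b, f)
  "dcbcfdfddf" → prefix "d" already present; 9 new (c, b, c, f, d, f, d, d, f)
  "fffbfdff" → prefix "f" already present; 7 new (f, f, b, f, d, f, f)
  "bbcfddbbfb" → prefix "b" already present; 9 new (b, c, f, d, d, b, b, f, b)
  "dfdf" → prefix "d" already present; 3 new (f, d, f)
  "fbbdbc" → prefix "fb" already present; 4 new (b, d, b, c)
  "dfccddccbb" → prefix "df" already present; 8 new (c, c, d, d, c, c, b, b)
  "cbdccbdfbf" → prefix "c" already present; 9 new (b, d, c, c, b, d, f, b, f)
  "cfdbdfb" → prefix "c" already present; 6 new (f, d, b, d, f, b)
  "bbdfdcfbbdd" → prefix "bb" already present; 9 new (d, f, d, c, f, b, b, d, d)
  "cdfbb" → prefix "cdf" already present; 2 new (b, b)
  "ddcdbcd" → prefix "d" already present; 6 new (d, c, d, b, c, d)
  "bddcbdff" → prefix "bd" already present; 6 new (d, c, b, d, f, f)
  "bfbc" → prefix "b" already present; 3 new (f, b, c)
  "dcccddfff" → prefix "dc" already present; 7 new (c, c, d, d, f, f, f)
  "bcff" → prefix "b" already present; 3 new (c, f, f)
  "bbfb" → prefix "bb" already present; 2 new (f, b)
  "dfdcc" → prefix "dfd" already present; 2 new (c, c)
Total nodes = 7 + 11 + 6 + 11 + 9 + 7 + 9 + 3 + 4 + 8 + 9 + 6 + 9 + 2 + 6 + 6 + 3 + 7 + 3 + 2 + 2 = 130

130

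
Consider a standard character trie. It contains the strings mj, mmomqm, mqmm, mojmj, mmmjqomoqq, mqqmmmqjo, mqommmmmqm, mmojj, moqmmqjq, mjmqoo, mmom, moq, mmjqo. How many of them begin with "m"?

Walk to "m"; the words in its subtree are exactly those with that prefix.
Matches: "mj", "mjmqoo", "mmjqo", "mmmjqomoqq", "mmojj", "mmom", "mmomqm", "mojmj", "moq", "moqmmqjq", "mqmm", "mqommmmmqm", "mqqmmmqjo"
Count: 13

13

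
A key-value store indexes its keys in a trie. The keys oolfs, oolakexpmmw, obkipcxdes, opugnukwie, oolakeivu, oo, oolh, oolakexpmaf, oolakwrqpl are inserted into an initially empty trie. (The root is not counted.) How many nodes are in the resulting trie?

42

Count nodes per top-level branch (shared prefixes stored once):
  'o'-branch (obkipcxdes, oo, oolakeivu, oolakexpmaf, oolakexpmmw, oolakwrqpl, oolfs, oolh, opugnukwie): 42 nodes
Sum: 42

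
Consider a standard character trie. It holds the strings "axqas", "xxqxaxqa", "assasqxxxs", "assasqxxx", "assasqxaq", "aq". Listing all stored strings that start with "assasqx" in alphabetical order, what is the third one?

Filter for "assasqx…" and sort: "assasqxaq", "assasqxxx", "assasqxxxs"
Position 3: assasqxxxs

assasqxxxs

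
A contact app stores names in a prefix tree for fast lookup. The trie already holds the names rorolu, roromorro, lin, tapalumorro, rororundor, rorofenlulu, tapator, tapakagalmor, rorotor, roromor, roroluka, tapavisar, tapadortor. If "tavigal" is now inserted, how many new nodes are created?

Walking "tavigal" from the root, the first 2 characters ("ta") follow existing edges; "v" is the first miss.
So 7 − 2 = 5 new nodes.

5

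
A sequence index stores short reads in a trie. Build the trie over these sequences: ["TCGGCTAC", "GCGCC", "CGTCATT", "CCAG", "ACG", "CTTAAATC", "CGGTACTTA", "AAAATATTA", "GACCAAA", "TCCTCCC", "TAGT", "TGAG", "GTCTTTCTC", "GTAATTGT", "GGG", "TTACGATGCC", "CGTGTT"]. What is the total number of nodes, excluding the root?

93

For each word, the new-node count is its length minus the longest prefix already in the trie:
  "TCGGCTAC" → 8 new (T, C, G, G, C, T, A, C)
  "GCGCC" → 5 new (G, C, G, C, C)
  "CGTCATT" → 7 new (C, G, T, C, A, T, T)
  "CCAG" → prefix "C" already present; 3 new (C, A, G)
  "ACG" → 3 new (A, C, G)
  "CTTAAATC" → prefix "C" already present; 7 new (T, T, A, A, A, T, C)
  "CGGTACTTA" → prefix "CG" already present; 7 new (G, T, A, C, T, T, A)
  "AAAATATTA" → prefix "A" already present; 8 new (A, A, A, T, A, T, T, A)
  "GACCAAA" → prefix "G" already present; 6 new (A, C, C, A, A, A)
  "TCCTCCC" → prefix "TC" already present; 5 new (C, T, C, C, C)
  "TAGT" → prefix "T" already present; 3 new (A, G, T)
  "TGAG" → prefix "T" already present; 3 new (G, A, G)
  "GTCTTTCTC" → prefix "G" already present; 8 new (T, C, T, T, T, C, T, C)
  "GTAATTGT" → prefix "GT" already present; 6 new (A, A, T, T, G, T)
  "GGG" → prefix "G" already present; 2 new (G, G)
  "TTACGATGCC" → prefix "T" already present; 9 new (T, A, C, G, A, T, G, C, C)
  "CGTGTT" → prefix "CGT" already present; 3 new (G, T, T)
Total nodes = 8 + 5 + 7 + 3 + 3 + 7 + 7 + 8 + 6 + 5 + 3 + 3 + 8 + 6 + 2 + 9 + 3 = 93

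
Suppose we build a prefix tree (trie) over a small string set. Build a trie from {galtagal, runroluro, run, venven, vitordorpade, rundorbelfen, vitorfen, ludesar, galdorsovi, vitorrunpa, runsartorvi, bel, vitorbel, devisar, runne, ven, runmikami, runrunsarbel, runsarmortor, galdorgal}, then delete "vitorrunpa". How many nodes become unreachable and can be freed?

5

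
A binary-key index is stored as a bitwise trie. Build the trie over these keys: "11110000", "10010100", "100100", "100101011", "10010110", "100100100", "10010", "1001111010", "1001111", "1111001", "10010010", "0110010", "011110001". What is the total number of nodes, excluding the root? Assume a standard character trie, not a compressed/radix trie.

Trace insertions, counting only characters that open a new branch:
  "11110000" → 8 new (1, 1, 1, 1, 0, 0, 0, 0)
  "10010100" → prefix "1" already present; 7 new (0, 0, 1, 0, 1, 0, 0)
  "100100" → prefix "10010" already present; 1 new (0)
  "100101011" → prefix "1001010" already present; 2 new (1, 1)
  "10010110" → prefix "100101" already present; 2 new (1, 0)
  "100100100" → prefix "100100" already present; 3 new (1, 0, 0)
  "10010" → prefix "10010" already present; 0 new (none)
  "1001111010" → prefix "1001" already present; 6 new (1, 1, 1, 0, 1, 0)
  "1001111" → prefix "1001111" already present; 0 new (none)
  "1111001" → prefix "111100" already present; 1 new (1)
  "10010010" → prefix "10010010" already present; 0 new (none)
  "0110010" → 7 new (0, 1, 1, 0, 0, 1, 0)
  "011110001" → prefix "011" already present; 6 new (1, 1, 0, 0, 0, 1)
Total nodes = 8 + 7 + 1 + 2 + 2 + 3 + 0 + 6 + 0 + 1 + 0 + 7 + 6 = 43

43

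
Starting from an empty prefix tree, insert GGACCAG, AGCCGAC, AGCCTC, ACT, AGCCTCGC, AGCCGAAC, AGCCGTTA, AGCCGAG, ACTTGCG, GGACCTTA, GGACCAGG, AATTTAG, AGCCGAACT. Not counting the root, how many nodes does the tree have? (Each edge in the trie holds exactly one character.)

Trace insertions, counting only characters that open a new branch:
  "GGACCAG" → 7 new (G, G, A, C, C, A, G)
  "AGCCGAC" → 7 new (A, G, C, C, G, A, C)
  "AGCCTC" → prefix "AGCC" already present; 2 new (T, C)
  "ACT" → prefix "A" already present; 2 new (C, T)
  "AGCCTCGC" → prefix "AGCCTC" already present; 2 new (G, C)
  "AGCCGAAC" → prefix "AGCCGA" already present; 2 new (A, C)
  "AGCCGTTA" → prefix "AGCCG" already present; 3 new (T, T, A)
  "AGCCGAG" → prefix "AGCCGA" already present; 1 new (G)
  "ACTTGCG" → prefix "ACT" already present; 4 new (T, G, C, G)
  "GGACCTTA" → prefix "GGACC" already present; 3 new (T, T, A)
  "GGACCAGG" → prefix "GGACCAG" already present; 1 new (G)
  "AATTTAG" → prefix "A" already present; 6 new (A, T, T, T, A, G)
  "AGCCGAACT" → prefix "AGCCGAAC" already present; 1 new (T)
Total nodes = 7 + 7 + 2 + 2 + 2 + 2 + 3 + 1 + 4 + 3 + 1 + 6 + 1 = 41

41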